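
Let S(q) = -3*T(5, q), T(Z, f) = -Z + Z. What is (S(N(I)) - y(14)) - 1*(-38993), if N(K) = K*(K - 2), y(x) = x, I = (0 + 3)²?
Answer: 38979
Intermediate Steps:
I = 9 (I = 3² = 9)
T(Z, f) = 0
N(K) = K*(-2 + K)
S(q) = 0 (S(q) = -3*0 = 0)
(S(N(I)) - y(14)) - 1*(-38993) = (0 - 1*14) - 1*(-38993) = (0 - 14) + 38993 = -14 + 38993 = 38979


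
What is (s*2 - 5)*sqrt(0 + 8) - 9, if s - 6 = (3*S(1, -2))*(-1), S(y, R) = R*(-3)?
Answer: -9 - 58*sqrt(2) ≈ -91.024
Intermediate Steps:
S(y, R) = -3*R
s = -12 (s = 6 + (3*(-3*(-2)))*(-1) = 6 + (3*6)*(-1) = 6 + 18*(-1) = 6 - 18 = -12)
(s*2 - 5)*sqrt(0 + 8) - 9 = (-12*2 - 5)*sqrt(0 + 8) - 9 = (-24 - 5)*sqrt(8) - 9 = -58*sqrt(2) - 9 = -9 - 58*sqrt(2)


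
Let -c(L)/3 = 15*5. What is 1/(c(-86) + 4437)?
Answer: 1/4212 ≈ 0.00023742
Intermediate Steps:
c(L) = -225 (c(L) = -45*5 = -3*75 = -225)
1/(c(-86) + 4437) = 1/(-225 + 4437) = 1/4212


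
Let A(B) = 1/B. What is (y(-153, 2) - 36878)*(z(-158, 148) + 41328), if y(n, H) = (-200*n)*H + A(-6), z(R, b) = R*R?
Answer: 4837028926/3 ≈ 1.6123e+9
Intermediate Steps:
z(R, b) = R²
y(n, H) = -⅙ - 200*H*n (y(n, H) = (-200*n)*H + 1/(-6) = -200*H*n - ⅙ = -⅙ - 200*H*n)
(y(-153, 2) - 36878)*(z(-158, 148) + 41328) = ((-⅙ - 200*2*(-153)) - 36878)*((-158)² + 41328) = ((-⅙ + 61200) - 36878)*(24964 + 41328) = (367199/6 - 36878)*66292 = (145931/6)*66292 = 4837028926/3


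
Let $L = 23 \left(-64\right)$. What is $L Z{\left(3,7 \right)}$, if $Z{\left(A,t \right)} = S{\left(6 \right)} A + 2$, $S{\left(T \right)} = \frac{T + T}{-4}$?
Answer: $10304$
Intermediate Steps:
$S{\left(T \right)} = - \frac{T}{2}$ ($S{\left(T \right)} = 2 T \left(- \frac{1}{4}\right) = - \frac{T}{2}$)
$Z{\left(A,t \right)} = 2 - 3 A$ ($Z{\left(A,t \right)} = \left(- \frac{1}{2}\right) 6 A + 2 = - 3 A + 2 = 2 - 3 A$)
$L = -1472$
$L Z{\left(3,7 \right)} = - 1472 \left(2 - 9\right) = \left(-1472\right) \left(-7\right) = 10304$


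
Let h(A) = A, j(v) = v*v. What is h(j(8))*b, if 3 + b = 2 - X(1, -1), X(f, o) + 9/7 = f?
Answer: -320/7 ≈ -45.714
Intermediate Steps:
j(v) = v**2
X(f, o) = -9/7 + f
b = -5/7 (b = -3 + (2 - (-9/7 + 1)) = -3 + (2 - 1*(-2/7)) = -3 + (2 + 2/7) = -3 + 16/7 = -5/7 ≈ -0.71429)
h(j(8))*b = 8**2*(-5/7) = 64*(-5/7) = -320/7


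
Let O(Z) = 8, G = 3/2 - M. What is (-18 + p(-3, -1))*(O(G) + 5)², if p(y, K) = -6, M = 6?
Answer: -4056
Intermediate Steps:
G = -9/2 (G = 3/2 - 1*6 = 3*(½) - 6 = 3/2 - 6 = -9/2 ≈ -4.5000)
(-18 + p(-3, -1))*(O(G) + 5)² = (-18 - 6)*(8 + 5)² = -24*13² = -24*169 = -4056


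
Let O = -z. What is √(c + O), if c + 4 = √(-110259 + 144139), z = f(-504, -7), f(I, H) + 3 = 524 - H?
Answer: √(-532 + 22*√70) ≈ 18.653*I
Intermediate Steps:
f(I, H) = 521 - H (f(I, H) = -3 + (524 - H) = 521 - H)
z = 528 (z = 521 - 1*(-7) = 521 + 7 = 528)
O = -528 (O = -1*528 = -528)
c = -4 + 22*√70 (c = -4 + √(-110259 + 144139) = -4 + √33880 = -4 + 22*√70 ≈ 180.07)
√(c + O) = √((-4 + 22*√70) - 528) = √(-532 + 22*√70)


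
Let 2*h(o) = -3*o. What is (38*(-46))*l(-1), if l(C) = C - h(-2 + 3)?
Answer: -874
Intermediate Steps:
h(o) = -3*o/2 (h(o) = (-3*o)/2 = -3*o/2)
l(C) = 3/2 + C (l(C) = C - (-3)*(-2 + 3)/2 = C - (-3)/2 = C - 1*(-3/2) = C + 3/2 = 3/2 + C)
(38*(-46))*l(-1) = (38*(-46))*(3/2 - 1) = -1748*½ = -874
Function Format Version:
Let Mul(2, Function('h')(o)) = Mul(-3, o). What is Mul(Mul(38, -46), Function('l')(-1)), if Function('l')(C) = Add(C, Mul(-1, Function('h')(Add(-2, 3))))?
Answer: -874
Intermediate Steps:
Function('h')(o) = Mul(Rational(-3, 2), o) (Function('h')(o) = Mul(Rational(1, 2), Mul(-3, o)) = Mul(Rational(-3, 2), o))
Function('l')(C) = Add(Rational(3, 2), C) (Function('l')(C) = Add(C, Mul(-1, Mul(Rational(-3, 2), Add(-2, 3)))) = Add(C, Mul(-1, Mul(Rational(-3, 2), 1))) = Add(C, Mul(-1, Rational(-3, 2))) = Add(C, Rational(3, 2)) = Add(Rational(3, 2), C))
Mul(Mul(38, -46), Function('l')(-1)) = Mul(Mul(38, -46), Add(Rational(3, 2), -1)) = Mul(-1748, Rational(1, 2)) = -874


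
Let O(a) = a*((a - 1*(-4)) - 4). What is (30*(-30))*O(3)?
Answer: -8100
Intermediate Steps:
O(a) = a² (O(a) = a*((a + 4) - 4) = a*((4 + a) - 4) = a*a = a²)
(30*(-30))*O(3) = (30*(-30))*3² = -900*9 = -8100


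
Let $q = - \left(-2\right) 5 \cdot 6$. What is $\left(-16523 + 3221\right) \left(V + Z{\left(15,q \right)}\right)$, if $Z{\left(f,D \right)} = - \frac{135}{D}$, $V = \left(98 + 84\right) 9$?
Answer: $- \frac{43517493}{2} \approx -2.1759 \cdot 10^{7}$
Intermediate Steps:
$V = 1638$ ($V = 182 \cdot 9 = 1638$)
$q = 60$ ($q = \left(-1\right) \left(-10\right) 6 = 10 \cdot 6 = 60$)
$\left(-16523 + 3221\right) \left(V + Z{\left(15,q \right)}\right) = \left(-16523 + 3221\right) \left(1638 - \frac{135}{60}\right) = - 13302 \left(1638 - \frac{9}{4}\right) = \left(-13302\right) \frac{6543}{4} = - \frac{43517493}{2}$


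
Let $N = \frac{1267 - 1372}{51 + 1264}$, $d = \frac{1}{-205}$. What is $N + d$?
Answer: $- \frac{4568}{53915} \approx -0.084726$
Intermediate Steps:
$d = - \frac{1}{205} \approx -0.0048781$
$N = - \frac{21}{263}$ ($N = - \frac{105}{1315} = \left(-105\right) \frac{1}{1315} = - \frac{21}{263} \approx -0.079848$)
$N + d = - \frac{21}{263} - \frac{1}{205} = - \frac{4568}{53915}$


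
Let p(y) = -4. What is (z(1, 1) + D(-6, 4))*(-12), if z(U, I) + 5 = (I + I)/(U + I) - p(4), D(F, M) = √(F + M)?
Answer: -12*I*√2 ≈ -16.971*I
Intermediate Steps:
z(U, I) = -1 + 2*I/(I + U) (z(U, I) = -5 + ((I + I)/(U + I) - 1*(-4)) = -5 + ((2*I)/(I + U) + 4) = -5 + (2*I/(I + U) + 4) = -5 + (4 + 2*I/(I + U)) = -1 + 2*I/(I + U))
(z(1, 1) + D(-6, 4))*(-12) = ((1 - 1*1)/(1 + 1) + √(-6 + 4))*(-12) = ((1 - 1)/2 + √(-2))*(-12) = ((½)*0 + I*√2)*(-12) = (0 + I*√2)*(-12) = (I*√2)*(-12) = -12*I*√2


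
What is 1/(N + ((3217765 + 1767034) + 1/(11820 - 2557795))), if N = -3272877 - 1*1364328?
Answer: 2545975/884965634149 ≈ 2.8769e-6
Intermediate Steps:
N = -4637205 (N = -3272877 - 1364328 = -4637205)
1/(N + ((3217765 + 1767034) + 1/(11820 - 2557795))) = 1/(-4637205 + ((3217765 + 1767034) + 1/(11820 - 2557795))) = 1/(-4637205 + (4984799 + 1/(-2545975))) = 1/(-4637205 + (4984799 - 1/2545975)) = 1/(-4637205 + 12691173634024/2545975) = 1/(884965634149/2545975) = 2545975/884965634149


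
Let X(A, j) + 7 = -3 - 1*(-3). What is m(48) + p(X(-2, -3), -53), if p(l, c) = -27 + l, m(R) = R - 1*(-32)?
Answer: 46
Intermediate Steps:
X(A, j) = -7 (X(A, j) = -7 + (-3 - 1*(-3)) = -7 + (-3 + 3) = -7 + 0 = -7)
m(R) = 32 + R (m(R) = R + 32 = 32 + R)
m(48) + p(X(-2, -3), -53) = (32 + 48) + (-27 - 7) = 80 - 34 = 46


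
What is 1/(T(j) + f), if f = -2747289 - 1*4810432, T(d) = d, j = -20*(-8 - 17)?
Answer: -1/7557221 ≈ -1.3232e-7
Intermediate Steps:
j = 500 (j = -20*(-25) = 500)
f = -7557721 (f = -2747289 - 4810432 = -7557721)
1/(T(j) + f) = 1/(500 - 7557721) = 1/(-7557221) = -1/7557221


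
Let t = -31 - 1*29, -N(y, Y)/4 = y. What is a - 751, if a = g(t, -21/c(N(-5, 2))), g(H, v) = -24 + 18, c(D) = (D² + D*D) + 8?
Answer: -757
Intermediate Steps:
N(y, Y) = -4*y
c(D) = 8 + 2*D² (c(D) = (D² + D²) + 8 = 2*D² + 8 = 8 + 2*D²)
t = -60 (t = -31 - 29 = -60)
g(H, v) = -6
a = -6
a - 751 = -6 - 751 = -757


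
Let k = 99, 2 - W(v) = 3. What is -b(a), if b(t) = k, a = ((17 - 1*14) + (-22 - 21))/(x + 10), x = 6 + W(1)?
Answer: -99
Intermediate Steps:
W(v) = -1 (W(v) = 2 - 1*3 = 2 - 3 = -1)
x = 5 (x = 6 - 1 = 5)
a = -8/3 (a = ((17 - 1*14) + (-22 - 21))/(5 + 10) = ((17 - 14) - 43)/15 = (3 - 43)*(1/15) = -40*1/15 = -8/3 ≈ -2.6667)
b(t) = 99
-b(a) = -1*99 = -99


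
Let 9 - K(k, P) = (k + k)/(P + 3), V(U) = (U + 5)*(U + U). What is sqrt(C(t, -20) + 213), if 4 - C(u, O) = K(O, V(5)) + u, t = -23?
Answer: sqrt(2446559)/103 ≈ 15.186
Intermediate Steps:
V(U) = 2*U*(5 + U) (V(U) = (5 + U)*(2*U) = 2*U*(5 + U))
K(k, P) = 9 - 2*k/(3 + P) (K(k, P) = 9 - (k + k)/(P + 3) = 9 - 2*k/(3 + P))
C(u, O) = -5 - u + 2*O/103 (C(u, O) = 4 - ((27 - 2*O + 9*(2*5*(5 + 5)))/(3 + 2*5*(5 + 5)) + u) = 4 - ((27 - 2*O + 9*(2*5*10))/(3 + 2*5*10) + u) = 4 - ((27 - 2*O + 9*100)/(3 + 100) + u) = 4 - ((27 - 2*O + 900)/103 + u) = 4 - ((927 - 2*O)/103 + u) = 4 - ((9 - 2*O/103) + u) = 4 - (9 + u - 2*O/103) = 4 + (-9 - u + 2*O/103) = -5 - u + 2*O/103)
sqrt(C(t, -20) + 213) = sqrt((-5 - 1*(-23) + (2/103)*(-20)) + 213) = sqrt((-5 + 23 - 40/103) + 213) = sqrt(1814/103 + 213) = sqrt(23753/103) = sqrt(2446559)/103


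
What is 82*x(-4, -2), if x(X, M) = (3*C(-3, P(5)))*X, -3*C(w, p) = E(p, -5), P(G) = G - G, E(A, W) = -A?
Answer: 0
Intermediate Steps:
P(G) = 0
C(w, p) = p/3 (C(w, p) = -(-1)*p/3 = p/3)
x(X, M) = 0 (x(X, M) = (3*((⅓)*0))*X = (3*0)*X = 0*X = 0)
82*x(-4, -2) = 82*0 = 0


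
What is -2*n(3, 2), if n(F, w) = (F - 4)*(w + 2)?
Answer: 8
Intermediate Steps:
n(F, w) = (-4 + F)*(2 + w)
-2*n(3, 2) = -2*(-8 - 4*2 + 2*3 + 3*2) = -2*(-8 - 8 + 6 + 6) = -2*(-4) = 8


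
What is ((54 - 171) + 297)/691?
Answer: 180/691 ≈ 0.26049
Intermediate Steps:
((54 - 171) + 297)/691 = (-117 + 297)*(1/691) = 180*(1/691) = 180/691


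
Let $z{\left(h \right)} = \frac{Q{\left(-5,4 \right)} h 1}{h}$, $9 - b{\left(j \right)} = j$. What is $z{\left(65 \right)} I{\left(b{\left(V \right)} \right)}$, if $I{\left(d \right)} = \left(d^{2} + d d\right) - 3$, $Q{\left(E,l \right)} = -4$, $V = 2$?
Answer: $-380$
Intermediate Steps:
$b{\left(j \right)} = 9 - j$
$I{\left(d \right)} = -3 + 2 d^{2}$ ($I{\left(d \right)} = \left(d^{2} + d^{2}\right) - 3 = 2 d^{2} - 3 = -3 + 2 d^{2}$)
$z{\left(h \right)} = -4$ ($z{\left(h \right)} = \frac{- 4 h 1}{h} = \frac{\left(-4\right) h}{h} = -4$)
$z{\left(65 \right)} I{\left(b{\left(V \right)} \right)} = - 4 \left(-3 + 2 \left(9 - 2\right)^{2}\right) = - 4 \left(-3 + 2 \cdot 7^{2}\right) = - 4 \left(-3 + 2 \cdot 49\right) = - 4 \left(-3 + 98\right) = \left(-4\right) 95 = -380$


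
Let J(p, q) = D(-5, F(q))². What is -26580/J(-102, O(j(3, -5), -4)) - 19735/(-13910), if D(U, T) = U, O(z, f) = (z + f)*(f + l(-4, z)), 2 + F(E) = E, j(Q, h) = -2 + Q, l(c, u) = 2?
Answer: -14769377/13910 ≈ -1061.8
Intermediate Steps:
F(E) = -2 + E
O(z, f) = (2 + f)*(f + z) (O(z, f) = (z + f)*(f + 2) = (f + z)*(2 + f) = (2 + f)*(f + z))
J(p, q) = 25 (J(p, q) = (-5)² = 25)
-26580/J(-102, O(j(3, -5), -4)) - 19735/(-13910) = -26580/25 - 19735/(-13910) = -26580*1/25 - 19735*(-1/13910) = -5316/5 + 3947/2782 = -14769377/13910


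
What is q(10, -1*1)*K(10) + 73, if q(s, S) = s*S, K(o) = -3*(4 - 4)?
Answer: 73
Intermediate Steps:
K(o) = 0 (K(o) = -3*0 = 0)
q(s, S) = S*s
q(10, -1*1)*K(10) + 73 = (-1*1*10)*0 + 73 = -1*10*0 + 73 = -10*0 + 73 = 0 + 73 = 73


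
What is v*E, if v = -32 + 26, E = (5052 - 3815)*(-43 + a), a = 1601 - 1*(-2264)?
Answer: -28366884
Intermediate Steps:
a = 3865 (a = 1601 + 2264 = 3865)
E = 4727814 (E = (5052 - 3815)*(-43 + 3865) = 1237*3822 = 4727814)
v = -6
v*E = -6*4727814 = -28366884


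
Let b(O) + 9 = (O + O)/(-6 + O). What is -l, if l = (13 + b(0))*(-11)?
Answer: 44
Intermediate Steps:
b(O) = -9 + 2*O/(-6 + O) (b(O) = -9 + (O + O)/(-6 + O) = -9 + (2*O)/(-6 + O) = -9 + 2*O/(-6 + O))
l = -44 (l = (13 + (54 - 7*0)/(-6 + 0))*(-11) = (13 + (54 + 0)/(-6))*(-11) = (13 - ⅙*54)*(-11) = (13 - 9)*(-11) = 4*(-11) = -44)
-l = -1*(-44) = 44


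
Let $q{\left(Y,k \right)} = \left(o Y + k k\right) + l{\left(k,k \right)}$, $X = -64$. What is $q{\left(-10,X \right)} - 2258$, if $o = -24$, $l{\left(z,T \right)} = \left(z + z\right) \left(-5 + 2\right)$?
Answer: $2462$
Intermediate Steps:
$l{\left(z,T \right)} = - 6 z$ ($l{\left(z,T \right)} = 2 z \left(-3\right) = - 6 z$)
$q{\left(Y,k \right)} = k^{2} - 24 Y - 6 k$ ($q{\left(Y,k \right)} = \left(- 24 Y + k k\right) - 6 k = \left(- 24 Y + k^{2}\right) - 6 k = \left(k^{2} - 24 Y\right) - 6 k = k^{2} - 24 Y - 6 k$)
$q{\left(-10,X \right)} - 2258 = \left(\left(-64\right)^{2} - -240 - -384\right) - 2258 = \left(4096 + 240 + 384\right) - 2258 = 4720 - 2258 = 2462$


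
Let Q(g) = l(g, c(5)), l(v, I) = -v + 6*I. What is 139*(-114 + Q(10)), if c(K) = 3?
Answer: -14734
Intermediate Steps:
Q(g) = 18 - g (Q(g) = -g + 6*3 = -g + 18 = 18 - g)
139*(-114 + Q(10)) = 139*(-114 + (18 - 1*10)) = 139*(-114 + (18 - 10)) = 139*(-114 + 8) = 139*(-106) = -14734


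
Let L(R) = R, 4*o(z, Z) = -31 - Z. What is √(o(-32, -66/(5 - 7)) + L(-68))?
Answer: 2*I*√21 ≈ 9.1651*I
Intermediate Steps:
o(z, Z) = -31/4 - Z/4 (o(z, Z) = (-31 - Z)/4 = -31/4 - Z/4)
√(o(-32, -66/(5 - 7)) + L(-68)) = √((-31/4 - (-33)/(2*(5 - 7))) - 68) = √((-31/4 - (-33)/(2*(-2))) - 68) = √((-31/4 - (-33)*(-1)/(2*2)) - 68) = √((-31/4 - ¼*33) - 68) = √((-31/4 - 33/4) - 68) = √(-16 - 68) = √(-84) = 2*I*√21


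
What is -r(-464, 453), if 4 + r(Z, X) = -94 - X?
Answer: 551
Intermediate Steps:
r(Z, X) = -98 - X (r(Z, X) = -4 + (-94 - X) = -98 - X)
-r(-464, 453) = -(-98 - 1*453) = -(-98 - 453) = -1*(-551) = 551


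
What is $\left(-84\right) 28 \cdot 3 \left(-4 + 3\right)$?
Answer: $7056$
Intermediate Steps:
$\left(-84\right) 28 \cdot 3 \left(-4 + 3\right) = - 2352 \cdot 3 \left(-1\right) = \left(-2352\right) \left(-3\right) = 7056$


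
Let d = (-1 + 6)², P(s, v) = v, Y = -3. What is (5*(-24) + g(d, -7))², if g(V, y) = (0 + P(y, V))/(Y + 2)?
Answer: 21025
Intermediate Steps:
d = 25 (d = 5² = 25)
g(V, y) = -V (g(V, y) = (0 + V)/(-3 + 2) = V/(-1) = V*(-1) = -V)
(5*(-24) + g(d, -7))² = (5*(-24) - 1*25)² = (-120 - 25)² = (-145)² = 21025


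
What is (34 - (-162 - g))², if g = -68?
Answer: 16384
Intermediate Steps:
(34 - (-162 - g))² = (34 - (-162 - 1*(-68)))² = (34 - (-162 + 68))² = (34 - 1*(-94))² = (34 + 94)² = 128² = 16384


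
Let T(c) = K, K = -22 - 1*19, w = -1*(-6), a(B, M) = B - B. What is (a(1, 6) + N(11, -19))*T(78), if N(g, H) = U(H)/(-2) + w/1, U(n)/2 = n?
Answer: -1025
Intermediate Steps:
a(B, M) = 0
U(n) = 2*n
w = 6
K = -41 (K = -22 - 19 = -41)
N(g, H) = 6 - H (N(g, H) = (2*H)/(-2) + 6/1 = (2*H)*(-½) + 6*1 = -H + 6 = 6 - H)
T(c) = -41
(a(1, 6) + N(11, -19))*T(78) = (0 + (6 - 1*(-19)))*(-41) = (0 + (6 + 19))*(-41) = (0 + 25)*(-41) = 25*(-41) = -1025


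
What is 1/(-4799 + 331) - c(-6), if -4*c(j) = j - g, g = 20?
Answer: -29043/4468 ≈ -6.5002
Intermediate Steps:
c(j) = 5 - j/4 (c(j) = -(j - 1*20)/4 = -(j - 20)/4 = -(-20 + j)/4 = 5 - j/4)
1/(-4799 + 331) - c(-6) = 1/(-4799 + 331) - (5 - 1/4*(-6)) = 1/(-4468) - (5 + 3/2) = -1/4468 - 1*13/2 = -1/4468 - 13/2 = -29043/4468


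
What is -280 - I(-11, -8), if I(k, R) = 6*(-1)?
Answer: -274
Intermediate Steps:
I(k, R) = -6
-280 - I(-11, -8) = -280 - 1*(-6) = -280 + 6 = -274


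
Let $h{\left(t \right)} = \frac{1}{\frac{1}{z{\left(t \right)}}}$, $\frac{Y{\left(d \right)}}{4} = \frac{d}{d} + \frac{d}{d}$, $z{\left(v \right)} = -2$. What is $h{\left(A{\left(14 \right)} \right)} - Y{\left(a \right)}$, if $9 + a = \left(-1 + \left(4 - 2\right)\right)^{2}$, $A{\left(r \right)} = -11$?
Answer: $-10$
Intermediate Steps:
$a = -8$ ($a = -9 + \left(-1 + \left(4 - 2\right)\right)^{2} = -9 + \left(-1 + 2\right)^{2} = -9 + 1^{2} = -9 + 1 = -8$)
$Y{\left(d \right)} = 8$ ($Y{\left(d \right)} = 4 \left(\frac{d}{d} + \frac{d}{d}\right) = 4 \left(1 + 1\right) = 4 \cdot 2 = 8$)
$h{\left(t \right)} = -2$ ($h{\left(t \right)} = \frac{1}{\frac{1}{-2}} = \frac{1}{- \frac{1}{2}} = -2$)
$h{\left(A{\left(14 \right)} \right)} - Y{\left(a \right)} = -2 - 8 = -10$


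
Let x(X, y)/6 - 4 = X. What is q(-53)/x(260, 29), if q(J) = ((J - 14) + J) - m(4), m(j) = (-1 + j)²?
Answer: -43/528 ≈ -0.081439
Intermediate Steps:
q(J) = -23 + 2*J (q(J) = ((J - 14) + J) - (-1 + 4)² = ((-14 + J) + J) - 1*3² = (-14 + 2*J) - 1*9 = (-14 + 2*J) - 9 = -23 + 2*J)
x(X, y) = 24 + 6*X
q(-53)/x(260, 29) = (-23 + 2*(-53))/(24 + 6*260) = (-23 - 106)/(24 + 1560) = -129/1584 = -129*1/1584 = -43/528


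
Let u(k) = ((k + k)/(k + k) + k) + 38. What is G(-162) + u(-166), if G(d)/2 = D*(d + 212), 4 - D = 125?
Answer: -12227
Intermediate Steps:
D = -121 (D = 4 - 1*125 = 4 - 125 = -121)
G(d) = -51304 - 242*d (G(d) = 2*(-121*(d + 212)) = 2*(-121*(212 + d)) = 2*(-25652 - 121*d) = -51304 - 242*d)
u(k) = 39 + k (u(k) = ((2*k)/((2*k)) + k) + 38 = ((2*k)*(1/(2*k)) + k) + 38 = (1 + k) + 38 = 39 + k)
G(-162) + u(-166) = (-51304 - 242*(-162)) + (39 - 166) = (-51304 + 39204) - 127 = -12100 - 127 = -12227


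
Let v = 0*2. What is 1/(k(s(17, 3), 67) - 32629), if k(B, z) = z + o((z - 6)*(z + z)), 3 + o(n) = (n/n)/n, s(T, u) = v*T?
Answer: -8174/266186309 ≈ -3.0708e-5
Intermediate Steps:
v = 0
s(T, u) = 0 (s(T, u) = 0*T = 0)
o(n) = -3 + 1/n (o(n) = -3 + (n/n)/n = -3 + 1/n)
k(B, z) = -3 + z + 1/(2*z*(-6 + z)) (k(B, z) = z + (-3 + 1/((z - 6)*(z + z))) = z + (-3 + 1/((-6 + z)*(2*z))) = z + (-3 + 1/(2*z*(-6 + z))) = -3 + z + 1/(2*z*(-6 + z)))
1/(k(s(17, 3), 67) - 32629) = 1/((½ + 67*(-6 + 67)*(-3 + 67))/(67*(-6 + 67)) - 32629) = 1/((1/67)*(½ + 67*61*64)/61 - 32629) = 1/((1/67)*(1/61)*(½ + 261568) - 32629) = 1/((1/67)*(1/61)*(523137/2) - 32629) = 1/(523137/8174 - 32629) = 1/(-266186309/8174) = -8174/266186309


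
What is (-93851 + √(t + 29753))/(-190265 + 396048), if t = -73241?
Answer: -93851/205783 + 12*I*√302/205783 ≈ -0.45607 + 0.0010134*I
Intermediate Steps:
(-93851 + √(t + 29753))/(-190265 + 396048) = (-93851 + √(-73241 + 29753))/(-190265 + 396048) = (-93851 + √(-43488))/205783 = (-93851 + 12*I*√302)*(1/205783) = -93851/205783 + 12*I*√302/205783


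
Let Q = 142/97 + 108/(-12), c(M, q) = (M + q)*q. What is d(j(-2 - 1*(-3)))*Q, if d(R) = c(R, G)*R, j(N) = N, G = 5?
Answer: -21930/97 ≈ -226.08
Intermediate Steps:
c(M, q) = q*(M + q)
d(R) = R*(25 + 5*R) (d(R) = (5*(R + 5))*R = (5*(5 + R))*R = (25 + 5*R)*R = R*(25 + 5*R))
Q = -731/97 (Q = 142*(1/97) + 108*(-1/12) = 142/97 - 9 = -731/97 ≈ -7.5361)
d(j(-2 - 1*(-3)))*Q = (5*(-2 - 1*(-3))*(5 + (-2 - 1*(-3))))*(-731/97) = (5*(-2 + 3)*(5 + (-2 + 3)))*(-731/97) = (5*1*(5 + 1))*(-731/97) = (5*1*6)*(-731/97) = 30*(-731/97) = -21930/97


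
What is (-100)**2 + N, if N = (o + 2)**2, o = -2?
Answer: 10000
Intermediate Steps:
N = 0 (N = (-2 + 2)**2 = 0**2 = 0)
(-100)**2 + N = (-100)**2 + 0 = 10000 + 0 = 10000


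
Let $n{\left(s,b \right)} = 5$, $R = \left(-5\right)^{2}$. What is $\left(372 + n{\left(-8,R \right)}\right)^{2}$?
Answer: $142129$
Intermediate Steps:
$R = 25$
$\left(372 + n{\left(-8,R \right)}\right)^{2} = \left(372 + 5\right)^{2} = 377^{2} = 142129$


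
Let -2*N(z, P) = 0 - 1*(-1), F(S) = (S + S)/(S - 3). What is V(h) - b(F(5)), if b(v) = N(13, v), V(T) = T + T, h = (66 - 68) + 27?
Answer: 101/2 ≈ 50.500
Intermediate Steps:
h = 25 (h = -2 + 27 = 25)
V(T) = 2*T
F(S) = 2*S/(-3 + S) (F(S) = (2*S)/(-3 + S) = 2*S/(-3 + S))
N(z, P) = -1/2 (N(z, P) = -(0 - 1*(-1))/2 = -(0 + 1)/2 = -1/2*1 = -1/2)
b(v) = -1/2
V(h) - b(F(5)) = 2*25 - 1*(-1/2) = 50 + 1/2 = 101/2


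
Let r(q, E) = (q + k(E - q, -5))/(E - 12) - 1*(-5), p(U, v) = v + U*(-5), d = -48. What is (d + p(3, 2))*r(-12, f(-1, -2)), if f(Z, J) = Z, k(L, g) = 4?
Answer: -4453/13 ≈ -342.54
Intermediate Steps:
p(U, v) = v - 5*U
r(q, E) = 5 + (4 + q)/(-12 + E) (r(q, E) = (q + 4)/(E - 12) - 1*(-5) = (4 + q)/(-12 + E) + 5 = 5 + (4 + q)/(-12 + E))
(d + p(3, 2))*r(-12, f(-1, -2)) = (-48 + (2 - 5*3))*((-56 - 12 + 5*(-1))/(-12 - 1)) = (-48 + (2 - 15))*((-56 - 12 - 5)/(-13)) = (-48 - 13)*(-1/13*(-73)) = -61*73/13 = -4453/13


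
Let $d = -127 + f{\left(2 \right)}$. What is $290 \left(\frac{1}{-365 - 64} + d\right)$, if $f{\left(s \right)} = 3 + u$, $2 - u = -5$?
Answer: $- \frac{14556260}{429} \approx -33931.0$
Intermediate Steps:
$u = 7$ ($u = 2 - -5 = 2 + 5 = 7$)
$f{\left(s \right)} = 10$ ($f{\left(s \right)} = 3 + 7 = 10$)
$d = -117$ ($d = -127 + 10 = -117$)
$290 \left(\frac{1}{-365 - 64} + d\right) = 290 \left(\frac{1}{-365 - 64} - 117\right) = 290 \left(\frac{1}{-429} - 117\right) = 290 \left(- \frac{1}{429} - 117\right) = 290 \left(- \frac{50194}{429}\right) = - \frac{14556260}{429}$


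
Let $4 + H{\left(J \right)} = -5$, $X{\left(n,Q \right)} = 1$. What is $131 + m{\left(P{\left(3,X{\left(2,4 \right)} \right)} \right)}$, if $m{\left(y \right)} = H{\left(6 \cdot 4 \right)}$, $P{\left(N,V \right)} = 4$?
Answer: $122$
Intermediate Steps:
$H{\left(J \right)} = -9$ ($H{\left(J \right)} = -4 - 5 = -9$)
$m{\left(y \right)} = -9$
$131 + m{\left(P{\left(3,X{\left(2,4 \right)} \right)} \right)} = 131 - 9 = 122$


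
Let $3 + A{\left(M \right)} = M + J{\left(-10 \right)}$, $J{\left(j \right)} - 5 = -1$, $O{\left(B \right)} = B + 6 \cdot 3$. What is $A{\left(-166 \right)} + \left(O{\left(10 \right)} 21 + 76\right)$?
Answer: $499$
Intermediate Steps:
$O{\left(B \right)} = 18 + B$ ($O{\left(B \right)} = B + 18 = 18 + B$)
$J{\left(j \right)} = 4$ ($J{\left(j \right)} = 5 - 1 = 4$)
$A{\left(M \right)} = 1 + M$ ($A{\left(M \right)} = -3 + \left(M + 4\right) = -3 + \left(4 + M\right) = 1 + M$)
$A{\left(-166 \right)} + \left(O{\left(10 \right)} 21 + 76\right) = \left(1 - 166\right) + \left(\left(18 + 10\right) 21 + 76\right) = -165 + \left(28 \cdot 21 + 76\right) = -165 + \left(588 + 76\right) = -165 + 664 = 499$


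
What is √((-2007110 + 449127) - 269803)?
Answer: I*√1827786 ≈ 1352.0*I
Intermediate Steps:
√((-2007110 + 449127) - 269803) = √(-1557983 - 269803) = √(-1827786) = I*√1827786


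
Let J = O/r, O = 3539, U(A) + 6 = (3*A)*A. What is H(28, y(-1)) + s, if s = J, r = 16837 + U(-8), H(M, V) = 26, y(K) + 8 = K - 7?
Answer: 446137/17023 ≈ 26.208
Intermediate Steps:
y(K) = -15 + K (y(K) = -8 + (K - 7) = -8 + (-7 + K) = -15 + K)
U(A) = -6 + 3*A**2 (U(A) = -6 + (3*A)*A = -6 + 3*A**2)
r = 17023 (r = 16837 + (-6 + 3*(-8)**2) = 16837 + (-6 + 3*64) = 16837 + (-6 + 192) = 16837 + 186 = 17023)
J = 3539/17023 ≈ 0.20790
s = 3539/17023 ≈ 0.20790
H(28, y(-1)) + s = 26 + 3539/17023 = 446137/17023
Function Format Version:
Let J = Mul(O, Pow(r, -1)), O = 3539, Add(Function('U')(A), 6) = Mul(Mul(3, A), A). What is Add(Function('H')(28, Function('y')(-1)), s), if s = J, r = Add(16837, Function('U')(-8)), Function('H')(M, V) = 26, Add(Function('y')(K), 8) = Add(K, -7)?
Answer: Rational(446137, 17023) ≈ 26.208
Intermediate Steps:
Function('y')(K) = Add(-15, K) (Function('y')(K) = Add(-8, Add(K, -7)) = Add(-8, Add(-7, K)) = Add(-15, K))
Function('U')(A) = Add(-6, Mul(3, Pow(A, 2))) (Function('U')(A) = Add(-6, Mul(Mul(3, A), A)) = Add(-6, Mul(3, Pow(A, 2))))
r = 17023 (r = Add(16837, Add(-6, Mul(3, Pow(-8, 2)))) = Add(16837, Add(-6, Mul(3, 64))) = Add(16837, Add(-6, 192)) = Add(16837, 186) = 17023)
J = Rational(3539, 17023) (J = Mul(3539, Pow(17023, -1)) = Mul(3539, Rational(1, 17023)) = Rational(3539, 17023) ≈ 0.20790)
s = Rational(3539, 17023) ≈ 0.20790
Add(Function('H')(28, Function('y')(-1)), s) = Add(26, Rational(3539, 17023)) = Rational(446137, 17023)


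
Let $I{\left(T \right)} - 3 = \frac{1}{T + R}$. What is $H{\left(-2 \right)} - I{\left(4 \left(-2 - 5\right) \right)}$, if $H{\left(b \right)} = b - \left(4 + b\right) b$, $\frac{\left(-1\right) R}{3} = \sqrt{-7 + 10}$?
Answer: $- \frac{729}{757} - \frac{3 \sqrt{3}}{757} \approx -0.96988$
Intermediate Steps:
$R = - 3 \sqrt{3}$ ($R = - 3 \sqrt{-7 + 10} = - 3 \sqrt{3} \approx -5.1962$)
$H{\left(b \right)} = b - b \left(4 + b\right)$
$I{\left(T \right)} = 3 + \frac{1}{T - 3 \sqrt{3}}$
$H{\left(-2 \right)} - I{\left(4 \left(-2 - 5\right) \right)} = \left(-1\right) \left(-2\right) \left(3 - 2\right) - \frac{1 - 9 \sqrt{3} + 3 \cdot 4 \left(-2 - 5\right)}{4 \left(-2 - 5\right) - 3 \sqrt{3}} = \left(-1\right) \left(-2\right) 1 - \frac{1 - 9 \sqrt{3} + 3 \cdot 4 \left(-7\right)}{4 \left(-7\right) - 3 \sqrt{3}} = 2 - \frac{1 - 9 \sqrt{3} + 3 \left(-28\right)}{-28 - 3 \sqrt{3}} = 2 - \frac{1 - 9 \sqrt{3} - 84}{-28 - 3 \sqrt{3}} = 2 - \frac{-83 - 9 \sqrt{3}}{-28 - 3 \sqrt{3}}$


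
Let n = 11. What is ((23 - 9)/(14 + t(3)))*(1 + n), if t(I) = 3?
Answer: 168/17 ≈ 9.8824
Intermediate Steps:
((23 - 9)/(14 + t(3)))*(1 + n) = ((23 - 9)/(14 + 3))*(1 + 11) = (14/17)*12 = 168/17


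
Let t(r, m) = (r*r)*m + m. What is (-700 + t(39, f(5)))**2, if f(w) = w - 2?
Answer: 14945956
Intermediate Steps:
f(w) = -2 + w
t(r, m) = m + m*r**2 (t(r, m) = r**2*m + m = m*r**2 + m = m + m*r**2)
(-700 + t(39, f(5)))**2 = (-700 + (-2 + 5)*(1 + 39**2))**2 = (-700 + 3*(1 + 1521))**2 = (-700 + 3*1522)**2 = (-700 + 4566)**2 = 3866**2 = 14945956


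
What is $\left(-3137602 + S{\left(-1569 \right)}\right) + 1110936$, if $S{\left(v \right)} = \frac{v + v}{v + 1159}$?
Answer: $- \frac{415464961}{205} \approx -2.0267 \cdot 10^{6}$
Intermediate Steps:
$S{\left(v \right)} = \frac{2 v}{1159 + v}$
$\left(-3137602 + S{\left(-1569 \right)}\right) + 1110936 = \left(-3137602 + 2 \left(-1569\right) \frac{1}{1159 - 1569}\right) + 1110936 = \left(-3137602 + 2 \left(-1569\right) \frac{1}{-410}\right) + 1110936 = \left(-3137602 + 2 \left(-1569\right) \left(- \frac{1}{410}\right)\right) + 1110936 = \left(-3137602 + \frac{1569}{205}\right) + 1110936 = - \frac{643206841}{205} + 1110936 = - \frac{415464961}{205}$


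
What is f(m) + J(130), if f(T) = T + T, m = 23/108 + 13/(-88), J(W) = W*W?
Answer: 20077355/1188 ≈ 16900.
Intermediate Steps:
J(W) = W**2
m = 155/2376 (m = 23*(1/108) + 13*(-1/88) = 23/108 - 13/88 = 155/2376 ≈ 0.065236)
f(T) = 2*T
f(m) + J(130) = 2*(155/2376) + 130**2 = 155/1188 + 16900 = 20077355/1188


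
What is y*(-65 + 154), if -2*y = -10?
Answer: 445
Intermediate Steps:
y = 5 (y = -½*(-10) = 5)
y*(-65 + 154) = 5*(-65 + 154) = 5*89 = 445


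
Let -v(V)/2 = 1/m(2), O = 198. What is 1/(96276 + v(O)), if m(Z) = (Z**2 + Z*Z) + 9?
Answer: 17/1636690 ≈ 1.0387e-5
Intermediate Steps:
m(Z) = 9 + 2*Z**2 (m(Z) = (Z**2 + Z**2) + 9 = 2*Z**2 + 9 = 9 + 2*Z**2)
v(V) = -2/17 (v(V) = -2/(9 + 2*2**2) = -2/(9 + 2*4) = -2/(9 + 8) = -2/17)
1/(96276 + v(O)) = 1/(96276 - 2/17) = 1/(1636690/17) = 17/1636690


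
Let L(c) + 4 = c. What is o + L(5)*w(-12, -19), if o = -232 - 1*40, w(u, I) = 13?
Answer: -259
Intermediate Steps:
o = -272 (o = -232 - 40 = -272)
L(c) = -4 + c
o + L(5)*w(-12, -19) = -272 + (-4 + 5)*13 = -272 + 1*13 = -272 + 13 = -259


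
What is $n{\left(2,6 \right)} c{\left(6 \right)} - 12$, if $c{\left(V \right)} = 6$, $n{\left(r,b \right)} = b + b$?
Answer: $60$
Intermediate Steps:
$n{\left(r,b \right)} = 2 b$
$n{\left(2,6 \right)} c{\left(6 \right)} - 12 = 2 \cdot 6 \cdot 6 - 12 = 12 \cdot 6 - 12 = 72 - 12 = 60$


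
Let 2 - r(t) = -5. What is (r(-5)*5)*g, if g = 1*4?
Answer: 140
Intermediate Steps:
r(t) = 7 (r(t) = 2 - 1*(-5) = 2 + 5 = 7)
g = 4
(r(-5)*5)*g = (7*5)*4 = 35*4 = 140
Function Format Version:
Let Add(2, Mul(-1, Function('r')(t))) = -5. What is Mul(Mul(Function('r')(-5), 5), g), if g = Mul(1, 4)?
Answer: 140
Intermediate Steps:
Function('r')(t) = 7 (Function('r')(t) = Add(2, Mul(-1, -5)) = Add(2, 5) = 7)
g = 4
Mul(Mul(Function('r')(-5), 5), g) = Mul(Mul(7, 5), 4) = Mul(35, 4) = 140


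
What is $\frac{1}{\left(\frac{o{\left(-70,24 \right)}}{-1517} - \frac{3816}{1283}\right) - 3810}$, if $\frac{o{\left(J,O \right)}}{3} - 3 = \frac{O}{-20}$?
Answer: $- \frac{9731555}{37106203551} \approx -0.00026226$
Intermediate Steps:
$o{\left(J,O \right)} = 9 - \frac{3 O}{20}$ ($o{\left(J,O \right)} = 9 + 3 \frac{O}{-20} = 9 + 3 O \left(- \frac{1}{20}\right) = 9 + 3 \left(- \frac{O}{20}\right) = 9 - \frac{3 O}{20}$)
$\frac{1}{\left(\frac{o{\left(-70,24 \right)}}{-1517} - \frac{3816}{1283}\right) - 3810} = \frac{1}{\left(\frac{9 - \frac{18}{5}}{-1517} - \frac{3816}{1283}\right) - 3810} = \frac{1}{\left(\left(9 - \frac{18}{5}\right) \left(- \frac{1}{1517}\right) - \frac{3816}{1283}\right) - 3810} = \frac{1}{\left(\frac{27}{5} \left(- \frac{1}{1517}\right) - \frac{3816}{1283}\right) - 3810} = \frac{1}{\left(- \frac{27}{7585} - \frac{3816}{1283}\right) - 3810} = \frac{1}{- \frac{28979001}{9731555} - 3810} = \frac{1}{- \frac{37106203551}{9731555}} = - \frac{9731555}{37106203551}$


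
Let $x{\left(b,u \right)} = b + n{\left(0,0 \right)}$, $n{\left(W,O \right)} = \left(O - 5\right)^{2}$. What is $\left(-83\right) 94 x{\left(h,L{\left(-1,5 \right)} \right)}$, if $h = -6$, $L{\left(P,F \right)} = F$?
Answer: $-148238$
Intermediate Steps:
$n{\left(W,O \right)} = \left(-5 + O\right)^{2}$
$x{\left(b,u \right)} = 25 + b$ ($x{\left(b,u \right)} = b + \left(-5 + 0\right)^{2} = b + \left(-5\right)^{2} = b + 25 = 25 + b$)
$\left(-83\right) 94 x{\left(h,L{\left(-1,5 \right)} \right)} = \left(-83\right) 94 \left(25 - 6\right) = \left(-7802\right) 19 = -148238$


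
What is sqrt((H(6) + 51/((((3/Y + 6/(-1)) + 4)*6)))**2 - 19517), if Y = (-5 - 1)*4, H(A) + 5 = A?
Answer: 2*I*sqrt(4877) ≈ 139.67*I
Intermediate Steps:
H(A) = -5 + A
Y = -24 (Y = -6*4 = -24)
sqrt((H(6) + 51/((((3/Y + 6/(-1)) + 4)*6)))**2 - 19517) = sqrt(((-5 + 6) + 51/((((3/(-24) + 6/(-1)) + 4)*6)))**2 - 19517) = sqrt((1 + 51/((((3*(-1/24) + 6*(-1)) + 4)*6)))**2 - 19517) = sqrt((1 + 51/((((-1/8 - 6) + 4)*6)))**2 - 19517) = sqrt((1 + 51/(((-49/8 + 4)*6)))**2 - 19517) = sqrt((1 + 51/((-17/8*6)))**2 - 19517) = sqrt((1 + 51/(-51/4))**2 - 19517) = sqrt((1 + 51*(-4/51))**2 - 19517) = sqrt((1 - 4)**2 - 19517) = sqrt((-3)**2 - 19517) = sqrt(9 - 19517) = sqrt(-19508) = 2*I*sqrt(4877)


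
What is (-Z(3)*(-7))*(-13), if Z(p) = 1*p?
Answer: -273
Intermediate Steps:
Z(p) = p
(-Z(3)*(-7))*(-13) = (-1*3*(-7))*(-13) = -3*(-7)*(-13) = 21*(-13) = -273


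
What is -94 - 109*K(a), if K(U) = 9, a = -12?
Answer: -1075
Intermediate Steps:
-94 - 109*K(a) = -94 - 109*9 = -94 - 981 = -1075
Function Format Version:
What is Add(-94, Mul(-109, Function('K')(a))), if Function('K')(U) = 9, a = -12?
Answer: -1075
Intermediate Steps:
Add(-94, Mul(-109, Function('K')(a))) = Add(-94, Mul(-109, 9)) = Add(-94, -981) = -1075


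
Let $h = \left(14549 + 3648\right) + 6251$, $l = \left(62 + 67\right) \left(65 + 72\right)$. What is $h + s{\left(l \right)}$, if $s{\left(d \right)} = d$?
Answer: $42121$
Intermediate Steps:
$l = 17673$ ($l = 129 \cdot 137 = 17673$)
$h = 24448$ ($h = 18197 + 6251 = 24448$)
$h + s{\left(l \right)} = 24448 + 17673 = 42121$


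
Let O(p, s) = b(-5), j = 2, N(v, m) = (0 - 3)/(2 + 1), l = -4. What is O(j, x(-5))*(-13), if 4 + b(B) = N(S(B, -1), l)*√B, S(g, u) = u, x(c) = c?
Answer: 52 + 13*I*√5 ≈ 52.0 + 29.069*I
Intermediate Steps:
N(v, m) = -1 (N(v, m) = -3/3 = -3*⅓ = -1)
b(B) = -4 - √B
O(p, s) = -4 - I*√5 (O(p, s) = -4 - √(-5) = -4 - I*√5)
O(j, x(-5))*(-13) = (-4 - I*√5)*(-13) = 52 + 13*I*√5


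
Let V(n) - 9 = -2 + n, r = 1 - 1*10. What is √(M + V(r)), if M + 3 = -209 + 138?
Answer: 2*I*√19 ≈ 8.7178*I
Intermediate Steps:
r = -9 (r = 1 - 10 = -9)
V(n) = 7 + n (V(n) = 9 + (-2 + n) = 7 + n)
M = -74 (M = -3 + (-209 + 138) = -3 - 71 = -74)
√(M + V(r)) = √(-74 + (7 - 9)) = √(-74 - 2) = √(-76) = 2*I*√19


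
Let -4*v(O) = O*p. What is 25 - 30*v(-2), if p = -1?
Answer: 40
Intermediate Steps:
v(O) = O/4 (v(O) = -O*(-1)/4 = -(-1)*O/4 = O/4)
25 - 30*v(-2) = 25 - 15*(-2)/2 = 25 - 30*(-½) = 25 + 15 = 40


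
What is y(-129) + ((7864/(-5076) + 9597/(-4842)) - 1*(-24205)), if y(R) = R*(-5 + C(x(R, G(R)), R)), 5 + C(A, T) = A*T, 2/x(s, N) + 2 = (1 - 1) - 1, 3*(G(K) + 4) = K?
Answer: 9829468637/682722 ≈ 14397.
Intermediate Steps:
G(K) = -4 + K/3
x(s, N) = -2/3 (x(s, N) = 2/(-2 + ((1 - 1) - 1)) = 2/(-2 + (0 - 1)) = 2/(-2 - 1) = 2/(-3) = 2*(-1/3) = -2/3)
C(A, T) = -5 + A*T
y(R) = R*(-10 - 2*R/3) (y(R) = R*(-5 + (-5 - 2*R/3)) = R*(-10 - 2*R/3))
y(-129) + ((7864/(-5076) + 9597/(-4842)) - 1*(-24205)) = -2/3*(-129)*(15 - 129) + ((7864/(-5076) + 9597/(-4842)) - 1*(-24205)) = -2/3*(-129)*(-114) + ((7864*(-1/5076) + 9597*(-1/4842)) + 24205) = -9804 + ((-1966/1269 - 3199/1614) + 24205) = -9804 + (-2410885/682722 + 24205) = -9804 + 16522875125/682722 = 9829468637/682722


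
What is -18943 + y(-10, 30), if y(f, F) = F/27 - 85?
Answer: -171242/9 ≈ -19027.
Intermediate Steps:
y(f, F) = -85 + F/27 (y(f, F) = F*(1/27) - 85 = F/27 - 85 = -85 + F/27)
-18943 + y(-10, 30) = -18943 + (-85 + (1/27)*30) = -18943 + (-85 + 10/9) = -18943 - 755/9 = -171242/9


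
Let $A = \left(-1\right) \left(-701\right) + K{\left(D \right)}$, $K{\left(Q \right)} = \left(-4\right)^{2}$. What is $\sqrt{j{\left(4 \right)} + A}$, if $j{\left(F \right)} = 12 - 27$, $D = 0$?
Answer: $3 \sqrt{78} \approx 26.495$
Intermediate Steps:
$K{\left(Q \right)} = 16$
$A = 717$ ($A = \left(-1\right) \left(-701\right) + 16 = 701 + 16 = 717$)
$j{\left(F \right)} = -15$
$\sqrt{j{\left(4 \right)} + A} = \sqrt{-15 + 717} = \sqrt{702} = 3 \sqrt{78}$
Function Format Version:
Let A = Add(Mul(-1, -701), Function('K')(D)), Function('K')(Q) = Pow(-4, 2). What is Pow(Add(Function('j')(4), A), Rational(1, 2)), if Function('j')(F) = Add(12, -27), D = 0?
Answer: Mul(3, Pow(78, Rational(1, 2))) ≈ 26.495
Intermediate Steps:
Function('K')(Q) = 16
A = 717 (A = Add(Mul(-1, -701), 16) = Add(701, 16) = 717)
Function('j')(F) = -15
Pow(Add(Function('j')(4), A), Rational(1, 2)) = Pow(Add(-15, 717), Rational(1, 2)) = Pow(702, Rational(1, 2)) = Mul(3, Pow(78, Rational(1, 2)))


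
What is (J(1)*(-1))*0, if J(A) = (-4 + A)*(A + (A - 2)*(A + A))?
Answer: 0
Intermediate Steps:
J(A) = (-4 + A)*(A + 2*A*(-2 + A)) (J(A) = (-4 + A)*(A + (-2 + A)*(2*A)) = (-4 + A)*(A + 2*A*(-2 + A)))
(J(1)*(-1))*0 = ((1*(12 - 11*1 + 2*1²))*(-1))*0 = ((1*(12 - 11 + 2*1))*(-1))*0 = ((1*(12 - 11 + 2))*(-1))*0 = ((1*3)*(-1))*0 = (3*(-1))*0 = -3*0 = 0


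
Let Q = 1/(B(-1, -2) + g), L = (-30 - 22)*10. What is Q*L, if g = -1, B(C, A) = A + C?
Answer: 130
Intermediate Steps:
L = -520 (L = -52*10 = -520)
Q = -¼ (Q = 1/((-2 - 1) - 1) = 1/(-3 - 1) = 1/(-4) = -¼ ≈ -0.25000)
Q*L = -¼*(-520) = 130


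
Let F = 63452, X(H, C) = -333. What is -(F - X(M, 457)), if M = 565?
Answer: -63785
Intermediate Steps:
-(F - X(M, 457)) = -(63452 - 1*(-333)) = -(63452 + 333) = -1*63785 = -63785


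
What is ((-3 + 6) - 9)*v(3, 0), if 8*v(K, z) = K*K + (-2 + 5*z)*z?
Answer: -27/4 ≈ -6.7500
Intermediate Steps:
v(K, z) = K**2/8 + z*(-2 + 5*z)/8 (v(K, z) = (K*K + (-2 + 5*z)*z)/8 = (K**2 + z*(-2 + 5*z))/8 = K**2/8 + z*(-2 + 5*z)/8)
((-3 + 6) - 9)*v(3, 0) = ((-3 + 6) - 9)*(-1/4*0 + (1/8)*3**2 + (5/8)*0**2) = (3 - 9)*(0 + (1/8)*9 + (5/8)*0) = -6*(0 + 9/8 + 0) = -6*9/8 = -27/4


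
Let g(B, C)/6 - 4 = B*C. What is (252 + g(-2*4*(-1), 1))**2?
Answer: 104976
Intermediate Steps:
g(B, C) = 24 + 6*B*C (g(B, C) = 24 + 6*(B*C) = 24 + 6*B*C)
(252 + g(-2*4*(-1), 1))**2 = (252 + (24 + 6*(-2*4*(-1))*1))**2 = (252 + (24 + 6*(-8*(-1))*1))**2 = (252 + (24 + 6*8*1))**2 = (252 + (24 + 48))**2 = (252 + 72)**2 = 324**2 = 104976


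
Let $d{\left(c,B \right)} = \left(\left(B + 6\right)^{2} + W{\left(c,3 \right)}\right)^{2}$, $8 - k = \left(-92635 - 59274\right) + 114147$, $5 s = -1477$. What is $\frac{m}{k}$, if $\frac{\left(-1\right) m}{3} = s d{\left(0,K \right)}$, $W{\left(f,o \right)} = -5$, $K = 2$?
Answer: $\frac{5141437}{62950} \approx 81.675$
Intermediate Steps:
$s = - \frac{1477}{5}$ ($s = \frac{1}{5} \left(-1477\right) = - \frac{1477}{5} \approx -295.4$)
$k = 37770$ ($k = 8 - \left(\left(-92635 - 59274\right) + 114147\right) = 8 - \left(-151909 + 114147\right) = 8 - -37762 = 8 + 37762 = 37770$)
$d{\left(c,B \right)} = \left(-5 + \left(6 + B\right)^{2}\right)^{2}$ ($d{\left(c,B \right)} = \left(\left(B + 6\right)^{2} - 5\right)^{2} = \left(\left(6 + B\right)^{2} - 5\right)^{2} = \left(-5 + \left(6 + B\right)^{2}\right)^{2}$)
$m = \frac{15424311}{5}$ ($m = - 3 \left(- \frac{1477 \left(-5 + \left(6 + 2\right)^{2}\right)^{2}}{5}\right) = - 3 \left(- \frac{1477 \left(-5 + 8^{2}\right)^{2}}{5}\right) = - 3 \left(- \frac{1477 \left(-5 + 64\right)^{2}}{5}\right) = - 3 \left(- \frac{1477 \cdot 59^{2}}{5}\right) = - 3 \left(\left(- \frac{1477}{5}\right) 3481\right) = \left(-3\right) \left(- \frac{5141437}{5}\right) = \frac{15424311}{5} \approx 3.0849 \cdot 10^{6}$)
$\frac{m}{k} = \frac{15424311}{5 \cdot 37770} = \frac{15424311}{5} \cdot \frac{1}{37770} = \frac{5141437}{62950}$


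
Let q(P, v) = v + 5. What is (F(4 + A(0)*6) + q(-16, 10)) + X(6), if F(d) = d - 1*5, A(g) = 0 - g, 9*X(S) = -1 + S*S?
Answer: 161/9 ≈ 17.889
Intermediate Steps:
q(P, v) = 5 + v
X(S) = -1/9 + S**2/9 (X(S) = (-1 + S*S)/9 = (-1 + S**2)/9 = -1/9 + S**2/9)
A(g) = -g
F(d) = -5 + d (F(d) = d - 5 = -5 + d)
(F(4 + A(0)*6) + q(-16, 10)) + X(6) = ((-5 + (4 - 1*0*6)) + (5 + 10)) + (-1/9 + (1/9)*6**2) = ((-5 + (4 + 0*6)) + 15) + (-1/9 + (1/9)*36) = ((-5 + (4 + 0)) + 15) + (-1/9 + 4) = ((-5 + 4) + 15) + 35/9 = (-1 + 15) + 35/9 = 14 + 35/9 = 161/9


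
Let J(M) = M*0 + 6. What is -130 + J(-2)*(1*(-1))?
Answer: -136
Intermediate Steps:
J(M) = 6 (J(M) = 0 + 6 = 6)
-130 + J(-2)*(1*(-1)) = -130 + 6*(1*(-1)) = -130 + 6*(-1) = -130 - 6 = -136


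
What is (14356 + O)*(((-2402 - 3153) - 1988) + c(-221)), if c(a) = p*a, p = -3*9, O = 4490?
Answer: -29701296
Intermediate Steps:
p = -27
c(a) = -27*a
(14356 + O)*(((-2402 - 3153) - 1988) + c(-221)) = (14356 + 4490)*(((-2402 - 3153) - 1988) - 27*(-221)) = 18846*((-5555 - 1988) + 5967) = 18846*(-7543 + 5967) = 18846*(-1576) = -29701296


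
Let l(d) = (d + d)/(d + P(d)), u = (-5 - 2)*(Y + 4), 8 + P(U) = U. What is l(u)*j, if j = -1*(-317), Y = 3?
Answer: 15533/53 ≈ 293.08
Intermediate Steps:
P(U) = -8 + U
u = -49 (u = (-5 - 2)*(3 + 4) = -7*7 = -49)
l(d) = 2*d/(-8 + 2*d) (l(d) = (d + d)/(d + (-8 + d)) = (2*d)/(-8 + 2*d) = 2*d/(-8 + 2*d))
j = 317
l(u)*j = -49/(-4 - 49)*317 = -49/(-53)*317 = -49*(-1/53)*317 = (49/53)*317 = 15533/53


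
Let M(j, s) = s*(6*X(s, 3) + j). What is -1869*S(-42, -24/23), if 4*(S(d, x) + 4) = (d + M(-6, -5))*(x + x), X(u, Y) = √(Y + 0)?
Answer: -97188/23 - 672840*√3/23 ≈ -54895.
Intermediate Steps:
X(u, Y) = √Y
M(j, s) = s*(j + 6*√3) (M(j, s) = s*(6*√3 + j) = s*(j + 6*√3))
S(d, x) = -4 + x*(30 + d - 30*√3)/2 (S(d, x) = -4 + ((d - 5*(-6 + 6*√3))*(x + x))/4 = -4 + ((d + (30 - 30*√3))*(2*x))/4 = -4 + ((30 + d - 30*√3)*(2*x))/4 = -4 + (2*x*(30 + d - 30*√3))/4 = -4 + x*(30 + d - 30*√3)/2)
-1869*S(-42, -24/23) = -1869*(-4 + (½)*(-42)*(-24/23) + 15*(-24/23)*(1 - √3)) = -1869*(-4 + 504/23 + (-360/23 + 360*√3/23)) = -1869*(52/23 + 360*√3/23) = -97188/23 - 672840*√3/23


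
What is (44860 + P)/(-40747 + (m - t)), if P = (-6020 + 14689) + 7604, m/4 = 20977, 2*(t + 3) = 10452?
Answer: 61133/37938 ≈ 1.6114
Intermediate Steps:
t = 5223 (t = -3 + (½)*10452 = -3 + 5226 = 5223)
m = 83908 (m = 4*20977 = 83908)
P = 16273 (P = 8669 + 7604 = 16273)
(44860 + P)/(-40747 + (m - t)) = (44860 + 16273)/(-40747 + (83908 - 1*5223)) = 61133/(-40747 + (83908 - 5223)) = 61133/(-40747 + 78685) = 61133/37938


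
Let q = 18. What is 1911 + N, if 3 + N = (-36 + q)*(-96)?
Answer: 3636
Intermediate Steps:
N = 1725 (N = -3 + (-36 + 18)*(-96) = -3 - 18*(-96) = -3 + 1728 = 1725)
1911 + N = 1911 + 1725 = 3636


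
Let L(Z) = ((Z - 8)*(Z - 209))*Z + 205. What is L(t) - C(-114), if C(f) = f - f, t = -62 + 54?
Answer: -27571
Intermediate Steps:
t = -8
C(f) = 0
L(Z) = 205 + Z*(-209 + Z)*(-8 + Z) (L(Z) = ((-8 + Z)*(-209 + Z))*Z + 205 = ((-209 + Z)*(-8 + Z))*Z + 205 = Z*(-209 + Z)*(-8 + Z) + 205 = 205 + Z*(-209 + Z)*(-8 + Z))
L(t) - C(-114) = (205 + (-8)³ - 217*(-8)² + 1672*(-8)) - 1*0 = (205 - 512 - 217*64 - 13376) + 0 = (205 - 512 - 13888 - 13376) + 0 = -27571 + 0 = -27571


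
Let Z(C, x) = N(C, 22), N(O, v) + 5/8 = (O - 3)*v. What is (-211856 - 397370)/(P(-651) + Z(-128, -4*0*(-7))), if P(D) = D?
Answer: 4873808/28269 ≈ 172.41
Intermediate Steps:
N(O, v) = -5/8 + v*(-3 + O) (N(O, v) = -5/8 + (O - 3)*v = -5/8 + (-3 + O)*v = -5/8 + v*(-3 + O))
Z(C, x) = -533/8 + 22*C (Z(C, x) = -5/8 - 3*22 + C*22 = -5/8 - 66 + 22*C = -533/8 + 22*C)
(-211856 - 397370)/(P(-651) + Z(-128, -4*0*(-7))) = (-211856 - 397370)/(-651 + (-533/8 + 22*(-128))) = -609226/(-651 + (-533/8 - 2816)) = -609226/(-651 - 23061/8) = -609226/(-28269/8) = -609226*(-8/28269) = 4873808/28269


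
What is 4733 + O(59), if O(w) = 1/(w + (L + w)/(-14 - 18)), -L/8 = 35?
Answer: 9981929/2109 ≈ 4733.0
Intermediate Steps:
L = -280 (L = -8*35 = -280)
O(w) = 1/(35/4 + 31*w/32) (O(w) = 1/(w + (-280 + w)/(-14 - 18)) = 1/(w + (-280 + w)/(-32)) = 1/(w + (-280 + w)*(-1/32)) = 1/(w + (35/4 - w/32)) = 1/(35/4 + 31*w/32))
4733 + O(59) = 4733 + 32/(280 + 31*59) = 4733 + 32/(280 + 1829) = 4733 + 32/2109 = 9981929/2109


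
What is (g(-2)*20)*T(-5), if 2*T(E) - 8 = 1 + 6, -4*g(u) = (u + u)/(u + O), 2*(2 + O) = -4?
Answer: -25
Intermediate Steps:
O = -4 (O = -2 + (½)*(-4) = -2 - 2 = -4)
g(u) = -u/(2*(-4 + u)) (g(u) = -(u + u)/(4*(u - 4)) = -2*u/(4*(-4 + u)) = -u/(2*(-4 + u)))
T(E) = 15/2 (T(E) = 4 + (1 + 6)/2 = 4 + (½)*7 = 4 + 7/2 = 15/2)
(g(-2)*20)*T(-5) = (-1*(-2)/(-8 + 2*(-2))*20)*(15/2) = (-1*(-2)/(-8 - 4)*20)*(15/2) = (-1*(-2)/(-12)*20)*(15/2) = (-1*(-2)*(-1/12)*20)*(15/2) = -⅙*20*(15/2) = -10/3*15/2 = -25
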